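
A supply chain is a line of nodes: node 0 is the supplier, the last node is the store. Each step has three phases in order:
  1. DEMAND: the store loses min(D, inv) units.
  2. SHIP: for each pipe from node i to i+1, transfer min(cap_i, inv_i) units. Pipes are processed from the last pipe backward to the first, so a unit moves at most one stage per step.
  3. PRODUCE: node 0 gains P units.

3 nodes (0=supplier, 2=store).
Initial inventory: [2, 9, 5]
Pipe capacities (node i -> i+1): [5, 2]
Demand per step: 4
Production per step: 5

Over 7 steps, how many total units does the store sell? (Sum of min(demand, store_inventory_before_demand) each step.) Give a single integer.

Answer: 17

Derivation:
Step 1: sold=4 (running total=4) -> [5 9 3]
Step 2: sold=3 (running total=7) -> [5 12 2]
Step 3: sold=2 (running total=9) -> [5 15 2]
Step 4: sold=2 (running total=11) -> [5 18 2]
Step 5: sold=2 (running total=13) -> [5 21 2]
Step 6: sold=2 (running total=15) -> [5 24 2]
Step 7: sold=2 (running total=17) -> [5 27 2]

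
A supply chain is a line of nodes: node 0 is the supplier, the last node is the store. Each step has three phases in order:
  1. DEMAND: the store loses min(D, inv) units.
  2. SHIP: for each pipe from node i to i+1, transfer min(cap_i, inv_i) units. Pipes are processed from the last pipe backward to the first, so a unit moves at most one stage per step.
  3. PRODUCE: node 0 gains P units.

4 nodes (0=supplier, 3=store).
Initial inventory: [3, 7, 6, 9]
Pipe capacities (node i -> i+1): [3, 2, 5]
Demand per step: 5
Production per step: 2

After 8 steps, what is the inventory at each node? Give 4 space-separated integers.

Step 1: demand=5,sold=5 ship[2->3]=5 ship[1->2]=2 ship[0->1]=3 prod=2 -> inv=[2 8 3 9]
Step 2: demand=5,sold=5 ship[2->3]=3 ship[1->2]=2 ship[0->1]=2 prod=2 -> inv=[2 8 2 7]
Step 3: demand=5,sold=5 ship[2->3]=2 ship[1->2]=2 ship[0->1]=2 prod=2 -> inv=[2 8 2 4]
Step 4: demand=5,sold=4 ship[2->3]=2 ship[1->2]=2 ship[0->1]=2 prod=2 -> inv=[2 8 2 2]
Step 5: demand=5,sold=2 ship[2->3]=2 ship[1->2]=2 ship[0->1]=2 prod=2 -> inv=[2 8 2 2]
Step 6: demand=5,sold=2 ship[2->3]=2 ship[1->2]=2 ship[0->1]=2 prod=2 -> inv=[2 8 2 2]
Step 7: demand=5,sold=2 ship[2->3]=2 ship[1->2]=2 ship[0->1]=2 prod=2 -> inv=[2 8 2 2]
Step 8: demand=5,sold=2 ship[2->3]=2 ship[1->2]=2 ship[0->1]=2 prod=2 -> inv=[2 8 2 2]

2 8 2 2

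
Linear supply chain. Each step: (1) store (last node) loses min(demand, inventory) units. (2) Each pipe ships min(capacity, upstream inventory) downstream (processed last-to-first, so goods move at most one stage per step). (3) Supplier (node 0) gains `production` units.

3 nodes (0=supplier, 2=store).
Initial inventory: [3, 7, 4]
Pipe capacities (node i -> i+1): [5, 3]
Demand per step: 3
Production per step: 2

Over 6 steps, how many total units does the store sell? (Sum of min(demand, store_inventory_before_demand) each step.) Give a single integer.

Answer: 18

Derivation:
Step 1: sold=3 (running total=3) -> [2 7 4]
Step 2: sold=3 (running total=6) -> [2 6 4]
Step 3: sold=3 (running total=9) -> [2 5 4]
Step 4: sold=3 (running total=12) -> [2 4 4]
Step 5: sold=3 (running total=15) -> [2 3 4]
Step 6: sold=3 (running total=18) -> [2 2 4]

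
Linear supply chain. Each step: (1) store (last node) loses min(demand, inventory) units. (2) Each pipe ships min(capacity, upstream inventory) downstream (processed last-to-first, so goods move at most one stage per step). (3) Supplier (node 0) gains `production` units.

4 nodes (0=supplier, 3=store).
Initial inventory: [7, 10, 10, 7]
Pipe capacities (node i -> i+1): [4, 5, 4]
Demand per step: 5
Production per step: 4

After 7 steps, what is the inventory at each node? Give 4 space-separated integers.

Step 1: demand=5,sold=5 ship[2->3]=4 ship[1->2]=5 ship[0->1]=4 prod=4 -> inv=[7 9 11 6]
Step 2: demand=5,sold=5 ship[2->3]=4 ship[1->2]=5 ship[0->1]=4 prod=4 -> inv=[7 8 12 5]
Step 3: demand=5,sold=5 ship[2->3]=4 ship[1->2]=5 ship[0->1]=4 prod=4 -> inv=[7 7 13 4]
Step 4: demand=5,sold=4 ship[2->3]=4 ship[1->2]=5 ship[0->1]=4 prod=4 -> inv=[7 6 14 4]
Step 5: demand=5,sold=4 ship[2->3]=4 ship[1->2]=5 ship[0->1]=4 prod=4 -> inv=[7 5 15 4]
Step 6: demand=5,sold=4 ship[2->3]=4 ship[1->2]=5 ship[0->1]=4 prod=4 -> inv=[7 4 16 4]
Step 7: demand=5,sold=4 ship[2->3]=4 ship[1->2]=4 ship[0->1]=4 prod=4 -> inv=[7 4 16 4]

7 4 16 4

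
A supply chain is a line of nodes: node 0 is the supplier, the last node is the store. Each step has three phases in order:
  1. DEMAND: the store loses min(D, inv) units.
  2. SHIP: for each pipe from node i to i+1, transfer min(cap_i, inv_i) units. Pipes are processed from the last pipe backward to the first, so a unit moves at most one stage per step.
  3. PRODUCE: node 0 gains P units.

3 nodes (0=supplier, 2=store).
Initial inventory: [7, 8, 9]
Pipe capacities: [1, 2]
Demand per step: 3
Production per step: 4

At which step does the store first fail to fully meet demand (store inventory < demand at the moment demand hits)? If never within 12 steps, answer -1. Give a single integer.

Step 1: demand=3,sold=3 ship[1->2]=2 ship[0->1]=1 prod=4 -> [10 7 8]
Step 2: demand=3,sold=3 ship[1->2]=2 ship[0->1]=1 prod=4 -> [13 6 7]
Step 3: demand=3,sold=3 ship[1->2]=2 ship[0->1]=1 prod=4 -> [16 5 6]
Step 4: demand=3,sold=3 ship[1->2]=2 ship[0->1]=1 prod=4 -> [19 4 5]
Step 5: demand=3,sold=3 ship[1->2]=2 ship[0->1]=1 prod=4 -> [22 3 4]
Step 6: demand=3,sold=3 ship[1->2]=2 ship[0->1]=1 prod=4 -> [25 2 3]
Step 7: demand=3,sold=3 ship[1->2]=2 ship[0->1]=1 prod=4 -> [28 1 2]
Step 8: demand=3,sold=2 ship[1->2]=1 ship[0->1]=1 prod=4 -> [31 1 1]
Step 9: demand=3,sold=1 ship[1->2]=1 ship[0->1]=1 prod=4 -> [34 1 1]
Step 10: demand=3,sold=1 ship[1->2]=1 ship[0->1]=1 prod=4 -> [37 1 1]
Step 11: demand=3,sold=1 ship[1->2]=1 ship[0->1]=1 prod=4 -> [40 1 1]
Step 12: demand=3,sold=1 ship[1->2]=1 ship[0->1]=1 prod=4 -> [43 1 1]
First stockout at step 8

8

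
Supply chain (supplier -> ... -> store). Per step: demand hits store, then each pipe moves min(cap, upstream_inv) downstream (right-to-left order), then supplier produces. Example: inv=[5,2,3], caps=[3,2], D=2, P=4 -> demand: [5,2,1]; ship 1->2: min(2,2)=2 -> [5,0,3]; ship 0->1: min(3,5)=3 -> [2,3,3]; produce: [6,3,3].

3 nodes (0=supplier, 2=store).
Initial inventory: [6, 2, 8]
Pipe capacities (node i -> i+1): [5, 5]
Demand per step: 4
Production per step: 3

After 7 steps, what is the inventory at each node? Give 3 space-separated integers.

Step 1: demand=4,sold=4 ship[1->2]=2 ship[0->1]=5 prod=3 -> inv=[4 5 6]
Step 2: demand=4,sold=4 ship[1->2]=5 ship[0->1]=4 prod=3 -> inv=[3 4 7]
Step 3: demand=4,sold=4 ship[1->2]=4 ship[0->1]=3 prod=3 -> inv=[3 3 7]
Step 4: demand=4,sold=4 ship[1->2]=3 ship[0->1]=3 prod=3 -> inv=[3 3 6]
Step 5: demand=4,sold=4 ship[1->2]=3 ship[0->1]=3 prod=3 -> inv=[3 3 5]
Step 6: demand=4,sold=4 ship[1->2]=3 ship[0->1]=3 prod=3 -> inv=[3 3 4]
Step 7: demand=4,sold=4 ship[1->2]=3 ship[0->1]=3 prod=3 -> inv=[3 3 3]

3 3 3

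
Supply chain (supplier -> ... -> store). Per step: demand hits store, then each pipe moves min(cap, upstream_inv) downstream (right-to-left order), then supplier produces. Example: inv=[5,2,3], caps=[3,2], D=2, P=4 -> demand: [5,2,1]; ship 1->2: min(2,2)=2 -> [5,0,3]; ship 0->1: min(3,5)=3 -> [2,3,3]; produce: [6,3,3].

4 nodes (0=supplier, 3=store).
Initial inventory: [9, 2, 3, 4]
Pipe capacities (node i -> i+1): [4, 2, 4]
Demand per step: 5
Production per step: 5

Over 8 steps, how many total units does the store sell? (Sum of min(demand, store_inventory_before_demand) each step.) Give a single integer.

Answer: 19

Derivation:
Step 1: sold=4 (running total=4) -> [10 4 2 3]
Step 2: sold=3 (running total=7) -> [11 6 2 2]
Step 3: sold=2 (running total=9) -> [12 8 2 2]
Step 4: sold=2 (running total=11) -> [13 10 2 2]
Step 5: sold=2 (running total=13) -> [14 12 2 2]
Step 6: sold=2 (running total=15) -> [15 14 2 2]
Step 7: sold=2 (running total=17) -> [16 16 2 2]
Step 8: sold=2 (running total=19) -> [17 18 2 2]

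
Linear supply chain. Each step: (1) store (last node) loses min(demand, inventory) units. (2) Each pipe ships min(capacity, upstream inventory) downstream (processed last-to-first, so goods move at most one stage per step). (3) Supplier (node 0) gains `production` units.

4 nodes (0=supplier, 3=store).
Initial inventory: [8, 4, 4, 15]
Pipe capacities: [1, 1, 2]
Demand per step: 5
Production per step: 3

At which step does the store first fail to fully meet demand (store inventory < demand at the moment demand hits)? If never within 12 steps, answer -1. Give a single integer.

Step 1: demand=5,sold=5 ship[2->3]=2 ship[1->2]=1 ship[0->1]=1 prod=3 -> [10 4 3 12]
Step 2: demand=5,sold=5 ship[2->3]=2 ship[1->2]=1 ship[0->1]=1 prod=3 -> [12 4 2 9]
Step 3: demand=5,sold=5 ship[2->3]=2 ship[1->2]=1 ship[0->1]=1 prod=3 -> [14 4 1 6]
Step 4: demand=5,sold=5 ship[2->3]=1 ship[1->2]=1 ship[0->1]=1 prod=3 -> [16 4 1 2]
Step 5: demand=5,sold=2 ship[2->3]=1 ship[1->2]=1 ship[0->1]=1 prod=3 -> [18 4 1 1]
Step 6: demand=5,sold=1 ship[2->3]=1 ship[1->2]=1 ship[0->1]=1 prod=3 -> [20 4 1 1]
Step 7: demand=5,sold=1 ship[2->3]=1 ship[1->2]=1 ship[0->1]=1 prod=3 -> [22 4 1 1]
Step 8: demand=5,sold=1 ship[2->3]=1 ship[1->2]=1 ship[0->1]=1 prod=3 -> [24 4 1 1]
Step 9: demand=5,sold=1 ship[2->3]=1 ship[1->2]=1 ship[0->1]=1 prod=3 -> [26 4 1 1]
Step 10: demand=5,sold=1 ship[2->3]=1 ship[1->2]=1 ship[0->1]=1 prod=3 -> [28 4 1 1]
Step 11: demand=5,sold=1 ship[2->3]=1 ship[1->2]=1 ship[0->1]=1 prod=3 -> [30 4 1 1]
Step 12: demand=5,sold=1 ship[2->3]=1 ship[1->2]=1 ship[0->1]=1 prod=3 -> [32 4 1 1]
First stockout at step 5

5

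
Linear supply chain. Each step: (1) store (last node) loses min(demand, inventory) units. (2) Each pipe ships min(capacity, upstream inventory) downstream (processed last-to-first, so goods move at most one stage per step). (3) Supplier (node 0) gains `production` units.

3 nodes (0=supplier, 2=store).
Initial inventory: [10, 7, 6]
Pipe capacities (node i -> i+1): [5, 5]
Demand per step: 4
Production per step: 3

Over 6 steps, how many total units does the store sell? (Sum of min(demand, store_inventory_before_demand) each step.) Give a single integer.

Step 1: sold=4 (running total=4) -> [8 7 7]
Step 2: sold=4 (running total=8) -> [6 7 8]
Step 3: sold=4 (running total=12) -> [4 7 9]
Step 4: sold=4 (running total=16) -> [3 6 10]
Step 5: sold=4 (running total=20) -> [3 4 11]
Step 6: sold=4 (running total=24) -> [3 3 11]

Answer: 24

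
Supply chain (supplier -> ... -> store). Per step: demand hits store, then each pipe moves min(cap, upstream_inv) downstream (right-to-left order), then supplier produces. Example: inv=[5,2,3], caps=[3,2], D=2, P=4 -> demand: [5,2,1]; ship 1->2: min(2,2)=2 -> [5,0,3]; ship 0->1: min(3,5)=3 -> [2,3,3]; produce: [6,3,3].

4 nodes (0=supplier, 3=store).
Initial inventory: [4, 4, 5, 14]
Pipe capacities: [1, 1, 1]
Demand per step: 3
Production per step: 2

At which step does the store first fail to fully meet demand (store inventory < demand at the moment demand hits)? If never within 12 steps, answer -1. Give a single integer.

Step 1: demand=3,sold=3 ship[2->3]=1 ship[1->2]=1 ship[0->1]=1 prod=2 -> [5 4 5 12]
Step 2: demand=3,sold=3 ship[2->3]=1 ship[1->2]=1 ship[0->1]=1 prod=2 -> [6 4 5 10]
Step 3: demand=3,sold=3 ship[2->3]=1 ship[1->2]=1 ship[0->1]=1 prod=2 -> [7 4 5 8]
Step 4: demand=3,sold=3 ship[2->3]=1 ship[1->2]=1 ship[0->1]=1 prod=2 -> [8 4 5 6]
Step 5: demand=3,sold=3 ship[2->3]=1 ship[1->2]=1 ship[0->1]=1 prod=2 -> [9 4 5 4]
Step 6: demand=3,sold=3 ship[2->3]=1 ship[1->2]=1 ship[0->1]=1 prod=2 -> [10 4 5 2]
Step 7: demand=3,sold=2 ship[2->3]=1 ship[1->2]=1 ship[0->1]=1 prod=2 -> [11 4 5 1]
Step 8: demand=3,sold=1 ship[2->3]=1 ship[1->2]=1 ship[0->1]=1 prod=2 -> [12 4 5 1]
Step 9: demand=3,sold=1 ship[2->3]=1 ship[1->2]=1 ship[0->1]=1 prod=2 -> [13 4 5 1]
Step 10: demand=3,sold=1 ship[2->3]=1 ship[1->2]=1 ship[0->1]=1 prod=2 -> [14 4 5 1]
Step 11: demand=3,sold=1 ship[2->3]=1 ship[1->2]=1 ship[0->1]=1 prod=2 -> [15 4 5 1]
Step 12: demand=3,sold=1 ship[2->3]=1 ship[1->2]=1 ship[0->1]=1 prod=2 -> [16 4 5 1]
First stockout at step 7

7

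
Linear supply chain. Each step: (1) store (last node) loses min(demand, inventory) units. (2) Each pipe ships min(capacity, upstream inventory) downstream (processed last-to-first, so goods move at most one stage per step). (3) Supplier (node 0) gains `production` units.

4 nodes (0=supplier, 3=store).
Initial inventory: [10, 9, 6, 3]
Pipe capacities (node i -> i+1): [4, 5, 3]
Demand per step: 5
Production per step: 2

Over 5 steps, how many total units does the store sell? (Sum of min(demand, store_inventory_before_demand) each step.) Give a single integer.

Answer: 15

Derivation:
Step 1: sold=3 (running total=3) -> [8 8 8 3]
Step 2: sold=3 (running total=6) -> [6 7 10 3]
Step 3: sold=3 (running total=9) -> [4 6 12 3]
Step 4: sold=3 (running total=12) -> [2 5 14 3]
Step 5: sold=3 (running total=15) -> [2 2 16 3]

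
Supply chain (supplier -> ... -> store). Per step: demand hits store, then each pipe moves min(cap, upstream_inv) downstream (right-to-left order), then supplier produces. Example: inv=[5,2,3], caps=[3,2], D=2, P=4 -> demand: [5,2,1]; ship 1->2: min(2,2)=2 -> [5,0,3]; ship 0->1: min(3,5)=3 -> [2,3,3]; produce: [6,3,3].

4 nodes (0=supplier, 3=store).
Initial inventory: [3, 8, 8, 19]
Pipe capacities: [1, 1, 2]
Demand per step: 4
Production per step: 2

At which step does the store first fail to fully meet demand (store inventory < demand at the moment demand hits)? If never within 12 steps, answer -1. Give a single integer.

Step 1: demand=4,sold=4 ship[2->3]=2 ship[1->2]=1 ship[0->1]=1 prod=2 -> [4 8 7 17]
Step 2: demand=4,sold=4 ship[2->3]=2 ship[1->2]=1 ship[0->1]=1 prod=2 -> [5 8 6 15]
Step 3: demand=4,sold=4 ship[2->3]=2 ship[1->2]=1 ship[0->1]=1 prod=2 -> [6 8 5 13]
Step 4: demand=4,sold=4 ship[2->3]=2 ship[1->2]=1 ship[0->1]=1 prod=2 -> [7 8 4 11]
Step 5: demand=4,sold=4 ship[2->3]=2 ship[1->2]=1 ship[0->1]=1 prod=2 -> [8 8 3 9]
Step 6: demand=4,sold=4 ship[2->3]=2 ship[1->2]=1 ship[0->1]=1 prod=2 -> [9 8 2 7]
Step 7: demand=4,sold=4 ship[2->3]=2 ship[1->2]=1 ship[0->1]=1 prod=2 -> [10 8 1 5]
Step 8: demand=4,sold=4 ship[2->3]=1 ship[1->2]=1 ship[0->1]=1 prod=2 -> [11 8 1 2]
Step 9: demand=4,sold=2 ship[2->3]=1 ship[1->2]=1 ship[0->1]=1 prod=2 -> [12 8 1 1]
Step 10: demand=4,sold=1 ship[2->3]=1 ship[1->2]=1 ship[0->1]=1 prod=2 -> [13 8 1 1]
Step 11: demand=4,sold=1 ship[2->3]=1 ship[1->2]=1 ship[0->1]=1 prod=2 -> [14 8 1 1]
Step 12: demand=4,sold=1 ship[2->3]=1 ship[1->2]=1 ship[0->1]=1 prod=2 -> [15 8 1 1]
First stockout at step 9

9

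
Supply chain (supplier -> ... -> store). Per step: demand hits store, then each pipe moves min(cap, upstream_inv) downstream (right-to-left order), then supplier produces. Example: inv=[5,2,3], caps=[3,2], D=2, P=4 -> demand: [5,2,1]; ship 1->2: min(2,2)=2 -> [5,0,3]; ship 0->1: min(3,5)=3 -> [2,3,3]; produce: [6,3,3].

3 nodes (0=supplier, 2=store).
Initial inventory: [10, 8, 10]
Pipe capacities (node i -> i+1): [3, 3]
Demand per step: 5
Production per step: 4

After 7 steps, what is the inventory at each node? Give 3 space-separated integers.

Step 1: demand=5,sold=5 ship[1->2]=3 ship[0->1]=3 prod=4 -> inv=[11 8 8]
Step 2: demand=5,sold=5 ship[1->2]=3 ship[0->1]=3 prod=4 -> inv=[12 8 6]
Step 3: demand=5,sold=5 ship[1->2]=3 ship[0->1]=3 prod=4 -> inv=[13 8 4]
Step 4: demand=5,sold=4 ship[1->2]=3 ship[0->1]=3 prod=4 -> inv=[14 8 3]
Step 5: demand=5,sold=3 ship[1->2]=3 ship[0->1]=3 prod=4 -> inv=[15 8 3]
Step 6: demand=5,sold=3 ship[1->2]=3 ship[0->1]=3 prod=4 -> inv=[16 8 3]
Step 7: demand=5,sold=3 ship[1->2]=3 ship[0->1]=3 prod=4 -> inv=[17 8 3]

17 8 3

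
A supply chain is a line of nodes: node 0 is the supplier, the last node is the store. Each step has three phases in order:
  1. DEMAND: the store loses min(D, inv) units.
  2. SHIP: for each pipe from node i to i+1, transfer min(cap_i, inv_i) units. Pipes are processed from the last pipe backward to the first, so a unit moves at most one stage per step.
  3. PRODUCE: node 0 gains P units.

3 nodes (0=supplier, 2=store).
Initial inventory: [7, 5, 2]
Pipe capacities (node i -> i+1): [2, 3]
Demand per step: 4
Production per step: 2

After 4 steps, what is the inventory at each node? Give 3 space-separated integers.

Step 1: demand=4,sold=2 ship[1->2]=3 ship[0->1]=2 prod=2 -> inv=[7 4 3]
Step 2: demand=4,sold=3 ship[1->2]=3 ship[0->1]=2 prod=2 -> inv=[7 3 3]
Step 3: demand=4,sold=3 ship[1->2]=3 ship[0->1]=2 prod=2 -> inv=[7 2 3]
Step 4: demand=4,sold=3 ship[1->2]=2 ship[0->1]=2 prod=2 -> inv=[7 2 2]

7 2 2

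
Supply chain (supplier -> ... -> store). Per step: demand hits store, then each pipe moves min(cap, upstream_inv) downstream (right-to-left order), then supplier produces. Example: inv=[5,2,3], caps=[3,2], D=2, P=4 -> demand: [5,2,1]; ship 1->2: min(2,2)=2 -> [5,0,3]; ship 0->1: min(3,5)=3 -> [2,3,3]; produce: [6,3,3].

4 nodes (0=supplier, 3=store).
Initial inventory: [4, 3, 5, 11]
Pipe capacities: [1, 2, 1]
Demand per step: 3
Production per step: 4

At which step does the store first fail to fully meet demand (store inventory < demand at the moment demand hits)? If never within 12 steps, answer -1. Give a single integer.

Step 1: demand=3,sold=3 ship[2->3]=1 ship[1->2]=2 ship[0->1]=1 prod=4 -> [7 2 6 9]
Step 2: demand=3,sold=3 ship[2->3]=1 ship[1->2]=2 ship[0->1]=1 prod=4 -> [10 1 7 7]
Step 3: demand=3,sold=3 ship[2->3]=1 ship[1->2]=1 ship[0->1]=1 prod=4 -> [13 1 7 5]
Step 4: demand=3,sold=3 ship[2->3]=1 ship[1->2]=1 ship[0->1]=1 prod=4 -> [16 1 7 3]
Step 5: demand=3,sold=3 ship[2->3]=1 ship[1->2]=1 ship[0->1]=1 prod=4 -> [19 1 7 1]
Step 6: demand=3,sold=1 ship[2->3]=1 ship[1->2]=1 ship[0->1]=1 prod=4 -> [22 1 7 1]
Step 7: demand=3,sold=1 ship[2->3]=1 ship[1->2]=1 ship[0->1]=1 prod=4 -> [25 1 7 1]
Step 8: demand=3,sold=1 ship[2->3]=1 ship[1->2]=1 ship[0->1]=1 prod=4 -> [28 1 7 1]
Step 9: demand=3,sold=1 ship[2->3]=1 ship[1->2]=1 ship[0->1]=1 prod=4 -> [31 1 7 1]
Step 10: demand=3,sold=1 ship[2->3]=1 ship[1->2]=1 ship[0->1]=1 prod=4 -> [34 1 7 1]
Step 11: demand=3,sold=1 ship[2->3]=1 ship[1->2]=1 ship[0->1]=1 prod=4 -> [37 1 7 1]
Step 12: demand=3,sold=1 ship[2->3]=1 ship[1->2]=1 ship[0->1]=1 prod=4 -> [40 1 7 1]
First stockout at step 6

6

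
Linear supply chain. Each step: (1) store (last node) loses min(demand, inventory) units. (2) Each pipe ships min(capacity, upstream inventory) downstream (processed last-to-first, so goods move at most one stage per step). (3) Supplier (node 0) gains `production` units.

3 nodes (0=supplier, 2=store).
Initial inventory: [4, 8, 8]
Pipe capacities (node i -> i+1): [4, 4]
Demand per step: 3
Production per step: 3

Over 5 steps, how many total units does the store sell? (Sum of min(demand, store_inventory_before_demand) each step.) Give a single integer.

Answer: 15

Derivation:
Step 1: sold=3 (running total=3) -> [3 8 9]
Step 2: sold=3 (running total=6) -> [3 7 10]
Step 3: sold=3 (running total=9) -> [3 6 11]
Step 4: sold=3 (running total=12) -> [3 5 12]
Step 5: sold=3 (running total=15) -> [3 4 13]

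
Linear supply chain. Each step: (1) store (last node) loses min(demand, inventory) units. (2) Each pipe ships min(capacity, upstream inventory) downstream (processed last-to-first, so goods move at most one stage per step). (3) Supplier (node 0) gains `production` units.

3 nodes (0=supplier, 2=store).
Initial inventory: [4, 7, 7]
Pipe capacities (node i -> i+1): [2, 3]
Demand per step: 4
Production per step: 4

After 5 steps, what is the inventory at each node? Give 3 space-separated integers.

Step 1: demand=4,sold=4 ship[1->2]=3 ship[0->1]=2 prod=4 -> inv=[6 6 6]
Step 2: demand=4,sold=4 ship[1->2]=3 ship[0->1]=2 prod=4 -> inv=[8 5 5]
Step 3: demand=4,sold=4 ship[1->2]=3 ship[0->1]=2 prod=4 -> inv=[10 4 4]
Step 4: demand=4,sold=4 ship[1->2]=3 ship[0->1]=2 prod=4 -> inv=[12 3 3]
Step 5: demand=4,sold=3 ship[1->2]=3 ship[0->1]=2 prod=4 -> inv=[14 2 3]

14 2 3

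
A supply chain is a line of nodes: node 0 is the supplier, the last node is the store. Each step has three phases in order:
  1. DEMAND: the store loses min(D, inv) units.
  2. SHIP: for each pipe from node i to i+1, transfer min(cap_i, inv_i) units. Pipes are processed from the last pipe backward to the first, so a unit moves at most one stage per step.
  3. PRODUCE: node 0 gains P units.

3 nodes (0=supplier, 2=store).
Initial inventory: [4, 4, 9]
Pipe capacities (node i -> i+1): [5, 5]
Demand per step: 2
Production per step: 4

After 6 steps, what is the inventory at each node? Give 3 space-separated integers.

Step 1: demand=2,sold=2 ship[1->2]=4 ship[0->1]=4 prod=4 -> inv=[4 4 11]
Step 2: demand=2,sold=2 ship[1->2]=4 ship[0->1]=4 prod=4 -> inv=[4 4 13]
Step 3: demand=2,sold=2 ship[1->2]=4 ship[0->1]=4 prod=4 -> inv=[4 4 15]
Step 4: demand=2,sold=2 ship[1->2]=4 ship[0->1]=4 prod=4 -> inv=[4 4 17]
Step 5: demand=2,sold=2 ship[1->2]=4 ship[0->1]=4 prod=4 -> inv=[4 4 19]
Step 6: demand=2,sold=2 ship[1->2]=4 ship[0->1]=4 prod=4 -> inv=[4 4 21]

4 4 21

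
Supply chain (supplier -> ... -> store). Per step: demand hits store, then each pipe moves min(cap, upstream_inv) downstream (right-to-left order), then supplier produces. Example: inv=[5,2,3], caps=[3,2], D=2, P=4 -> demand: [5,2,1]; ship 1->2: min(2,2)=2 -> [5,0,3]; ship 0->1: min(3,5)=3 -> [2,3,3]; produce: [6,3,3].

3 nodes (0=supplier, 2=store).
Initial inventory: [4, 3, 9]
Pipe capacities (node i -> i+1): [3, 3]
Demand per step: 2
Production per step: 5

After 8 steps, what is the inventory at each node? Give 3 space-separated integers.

Step 1: demand=2,sold=2 ship[1->2]=3 ship[0->1]=3 prod=5 -> inv=[6 3 10]
Step 2: demand=2,sold=2 ship[1->2]=3 ship[0->1]=3 prod=5 -> inv=[8 3 11]
Step 3: demand=2,sold=2 ship[1->2]=3 ship[0->1]=3 prod=5 -> inv=[10 3 12]
Step 4: demand=2,sold=2 ship[1->2]=3 ship[0->1]=3 prod=5 -> inv=[12 3 13]
Step 5: demand=2,sold=2 ship[1->2]=3 ship[0->1]=3 prod=5 -> inv=[14 3 14]
Step 6: demand=2,sold=2 ship[1->2]=3 ship[0->1]=3 prod=5 -> inv=[16 3 15]
Step 7: demand=2,sold=2 ship[1->2]=3 ship[0->1]=3 prod=5 -> inv=[18 3 16]
Step 8: demand=2,sold=2 ship[1->2]=3 ship[0->1]=3 prod=5 -> inv=[20 3 17]

20 3 17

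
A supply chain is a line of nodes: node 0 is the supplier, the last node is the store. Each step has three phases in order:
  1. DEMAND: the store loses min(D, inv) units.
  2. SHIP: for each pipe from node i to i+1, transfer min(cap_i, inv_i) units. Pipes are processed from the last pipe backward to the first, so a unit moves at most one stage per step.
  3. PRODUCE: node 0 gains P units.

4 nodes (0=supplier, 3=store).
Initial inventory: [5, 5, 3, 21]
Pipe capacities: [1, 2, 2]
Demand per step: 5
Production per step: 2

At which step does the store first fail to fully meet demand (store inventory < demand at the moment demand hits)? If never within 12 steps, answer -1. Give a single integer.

Step 1: demand=5,sold=5 ship[2->3]=2 ship[1->2]=2 ship[0->1]=1 prod=2 -> [6 4 3 18]
Step 2: demand=5,sold=5 ship[2->3]=2 ship[1->2]=2 ship[0->1]=1 prod=2 -> [7 3 3 15]
Step 3: demand=5,sold=5 ship[2->3]=2 ship[1->2]=2 ship[0->1]=1 prod=2 -> [8 2 3 12]
Step 4: demand=5,sold=5 ship[2->3]=2 ship[1->2]=2 ship[0->1]=1 prod=2 -> [9 1 3 9]
Step 5: demand=5,sold=5 ship[2->3]=2 ship[1->2]=1 ship[0->1]=1 prod=2 -> [10 1 2 6]
Step 6: demand=5,sold=5 ship[2->3]=2 ship[1->2]=1 ship[0->1]=1 prod=2 -> [11 1 1 3]
Step 7: demand=5,sold=3 ship[2->3]=1 ship[1->2]=1 ship[0->1]=1 prod=2 -> [12 1 1 1]
Step 8: demand=5,sold=1 ship[2->3]=1 ship[1->2]=1 ship[0->1]=1 prod=2 -> [13 1 1 1]
Step 9: demand=5,sold=1 ship[2->3]=1 ship[1->2]=1 ship[0->1]=1 prod=2 -> [14 1 1 1]
Step 10: demand=5,sold=1 ship[2->3]=1 ship[1->2]=1 ship[0->1]=1 prod=2 -> [15 1 1 1]
Step 11: demand=5,sold=1 ship[2->3]=1 ship[1->2]=1 ship[0->1]=1 prod=2 -> [16 1 1 1]
Step 12: demand=5,sold=1 ship[2->3]=1 ship[1->2]=1 ship[0->1]=1 prod=2 -> [17 1 1 1]
First stockout at step 7

7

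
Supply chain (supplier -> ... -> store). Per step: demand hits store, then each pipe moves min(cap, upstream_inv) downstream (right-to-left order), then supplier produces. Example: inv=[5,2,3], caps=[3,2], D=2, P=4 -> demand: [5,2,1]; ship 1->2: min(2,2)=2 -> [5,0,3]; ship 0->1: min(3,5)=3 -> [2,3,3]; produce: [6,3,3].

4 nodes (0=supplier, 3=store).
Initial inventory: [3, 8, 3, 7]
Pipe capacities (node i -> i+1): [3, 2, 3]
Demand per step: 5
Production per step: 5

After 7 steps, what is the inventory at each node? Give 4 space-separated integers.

Step 1: demand=5,sold=5 ship[2->3]=3 ship[1->2]=2 ship[0->1]=3 prod=5 -> inv=[5 9 2 5]
Step 2: demand=5,sold=5 ship[2->3]=2 ship[1->2]=2 ship[0->1]=3 prod=5 -> inv=[7 10 2 2]
Step 3: demand=5,sold=2 ship[2->3]=2 ship[1->2]=2 ship[0->1]=3 prod=5 -> inv=[9 11 2 2]
Step 4: demand=5,sold=2 ship[2->3]=2 ship[1->2]=2 ship[0->1]=3 prod=5 -> inv=[11 12 2 2]
Step 5: demand=5,sold=2 ship[2->3]=2 ship[1->2]=2 ship[0->1]=3 prod=5 -> inv=[13 13 2 2]
Step 6: demand=5,sold=2 ship[2->3]=2 ship[1->2]=2 ship[0->1]=3 prod=5 -> inv=[15 14 2 2]
Step 7: demand=5,sold=2 ship[2->3]=2 ship[1->2]=2 ship[0->1]=3 prod=5 -> inv=[17 15 2 2]

17 15 2 2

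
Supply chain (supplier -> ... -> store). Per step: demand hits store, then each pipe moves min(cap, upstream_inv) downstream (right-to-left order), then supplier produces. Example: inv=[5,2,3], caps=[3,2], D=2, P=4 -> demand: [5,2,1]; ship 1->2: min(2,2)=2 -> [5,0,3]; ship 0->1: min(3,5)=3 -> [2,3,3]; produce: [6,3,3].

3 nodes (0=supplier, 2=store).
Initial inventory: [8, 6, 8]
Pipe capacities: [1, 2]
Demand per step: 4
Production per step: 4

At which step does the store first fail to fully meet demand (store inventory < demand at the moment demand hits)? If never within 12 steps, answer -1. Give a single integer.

Step 1: demand=4,sold=4 ship[1->2]=2 ship[0->1]=1 prod=4 -> [11 5 6]
Step 2: demand=4,sold=4 ship[1->2]=2 ship[0->1]=1 prod=4 -> [14 4 4]
Step 3: demand=4,sold=4 ship[1->2]=2 ship[0->1]=1 prod=4 -> [17 3 2]
Step 4: demand=4,sold=2 ship[1->2]=2 ship[0->1]=1 prod=4 -> [20 2 2]
Step 5: demand=4,sold=2 ship[1->2]=2 ship[0->1]=1 prod=4 -> [23 1 2]
Step 6: demand=4,sold=2 ship[1->2]=1 ship[0->1]=1 prod=4 -> [26 1 1]
Step 7: demand=4,sold=1 ship[1->2]=1 ship[0->1]=1 prod=4 -> [29 1 1]
Step 8: demand=4,sold=1 ship[1->2]=1 ship[0->1]=1 prod=4 -> [32 1 1]
Step 9: demand=4,sold=1 ship[1->2]=1 ship[0->1]=1 prod=4 -> [35 1 1]
Step 10: demand=4,sold=1 ship[1->2]=1 ship[0->1]=1 prod=4 -> [38 1 1]
Step 11: demand=4,sold=1 ship[1->2]=1 ship[0->1]=1 prod=4 -> [41 1 1]
Step 12: demand=4,sold=1 ship[1->2]=1 ship[0->1]=1 prod=4 -> [44 1 1]
First stockout at step 4

4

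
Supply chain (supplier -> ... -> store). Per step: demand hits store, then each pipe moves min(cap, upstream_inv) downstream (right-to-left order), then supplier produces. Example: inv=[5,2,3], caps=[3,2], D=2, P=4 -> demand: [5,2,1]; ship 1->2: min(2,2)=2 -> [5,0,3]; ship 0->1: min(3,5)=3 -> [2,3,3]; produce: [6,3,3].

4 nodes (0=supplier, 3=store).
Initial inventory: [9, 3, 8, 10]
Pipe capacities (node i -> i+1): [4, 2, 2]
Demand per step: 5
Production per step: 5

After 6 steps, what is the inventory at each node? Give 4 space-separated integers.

Step 1: demand=5,sold=5 ship[2->3]=2 ship[1->2]=2 ship[0->1]=4 prod=5 -> inv=[10 5 8 7]
Step 2: demand=5,sold=5 ship[2->3]=2 ship[1->2]=2 ship[0->1]=4 prod=5 -> inv=[11 7 8 4]
Step 3: demand=5,sold=4 ship[2->3]=2 ship[1->2]=2 ship[0->1]=4 prod=5 -> inv=[12 9 8 2]
Step 4: demand=5,sold=2 ship[2->3]=2 ship[1->2]=2 ship[0->1]=4 prod=5 -> inv=[13 11 8 2]
Step 5: demand=5,sold=2 ship[2->3]=2 ship[1->2]=2 ship[0->1]=4 prod=5 -> inv=[14 13 8 2]
Step 6: demand=5,sold=2 ship[2->3]=2 ship[1->2]=2 ship[0->1]=4 prod=5 -> inv=[15 15 8 2]

15 15 8 2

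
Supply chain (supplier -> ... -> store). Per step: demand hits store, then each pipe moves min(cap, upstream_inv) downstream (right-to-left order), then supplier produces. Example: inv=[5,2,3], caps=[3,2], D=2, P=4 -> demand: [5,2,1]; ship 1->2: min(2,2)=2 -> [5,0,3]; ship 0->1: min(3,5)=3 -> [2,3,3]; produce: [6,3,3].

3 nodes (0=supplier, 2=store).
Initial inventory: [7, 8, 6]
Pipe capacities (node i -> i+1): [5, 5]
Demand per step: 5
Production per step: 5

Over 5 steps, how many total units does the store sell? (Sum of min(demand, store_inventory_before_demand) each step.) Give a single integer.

Answer: 25

Derivation:
Step 1: sold=5 (running total=5) -> [7 8 6]
Step 2: sold=5 (running total=10) -> [7 8 6]
Step 3: sold=5 (running total=15) -> [7 8 6]
Step 4: sold=5 (running total=20) -> [7 8 6]
Step 5: sold=5 (running total=25) -> [7 8 6]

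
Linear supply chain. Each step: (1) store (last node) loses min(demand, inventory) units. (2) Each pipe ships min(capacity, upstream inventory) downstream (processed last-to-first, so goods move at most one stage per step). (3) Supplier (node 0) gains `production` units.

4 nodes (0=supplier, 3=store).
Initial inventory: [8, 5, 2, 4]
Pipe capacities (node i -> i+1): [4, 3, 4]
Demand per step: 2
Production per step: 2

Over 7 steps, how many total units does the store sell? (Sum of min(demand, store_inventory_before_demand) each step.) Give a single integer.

Step 1: sold=2 (running total=2) -> [6 6 3 4]
Step 2: sold=2 (running total=4) -> [4 7 3 5]
Step 3: sold=2 (running total=6) -> [2 8 3 6]
Step 4: sold=2 (running total=8) -> [2 7 3 7]
Step 5: sold=2 (running total=10) -> [2 6 3 8]
Step 6: sold=2 (running total=12) -> [2 5 3 9]
Step 7: sold=2 (running total=14) -> [2 4 3 10]

Answer: 14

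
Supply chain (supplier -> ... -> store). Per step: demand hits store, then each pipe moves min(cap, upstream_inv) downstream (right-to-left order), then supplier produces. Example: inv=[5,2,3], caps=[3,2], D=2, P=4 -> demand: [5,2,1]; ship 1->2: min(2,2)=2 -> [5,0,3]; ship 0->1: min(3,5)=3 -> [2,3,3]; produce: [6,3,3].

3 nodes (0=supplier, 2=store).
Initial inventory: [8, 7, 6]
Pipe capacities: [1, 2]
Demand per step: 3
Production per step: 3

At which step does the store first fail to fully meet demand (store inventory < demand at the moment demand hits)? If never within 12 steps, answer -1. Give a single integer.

Step 1: demand=3,sold=3 ship[1->2]=2 ship[0->1]=1 prod=3 -> [10 6 5]
Step 2: demand=3,sold=3 ship[1->2]=2 ship[0->1]=1 prod=3 -> [12 5 4]
Step 3: demand=3,sold=3 ship[1->2]=2 ship[0->1]=1 prod=3 -> [14 4 3]
Step 4: demand=3,sold=3 ship[1->2]=2 ship[0->1]=1 prod=3 -> [16 3 2]
Step 5: demand=3,sold=2 ship[1->2]=2 ship[0->1]=1 prod=3 -> [18 2 2]
Step 6: demand=3,sold=2 ship[1->2]=2 ship[0->1]=1 prod=3 -> [20 1 2]
Step 7: demand=3,sold=2 ship[1->2]=1 ship[0->1]=1 prod=3 -> [22 1 1]
Step 8: demand=3,sold=1 ship[1->2]=1 ship[0->1]=1 prod=3 -> [24 1 1]
Step 9: demand=3,sold=1 ship[1->2]=1 ship[0->1]=1 prod=3 -> [26 1 1]
Step 10: demand=3,sold=1 ship[1->2]=1 ship[0->1]=1 prod=3 -> [28 1 1]
Step 11: demand=3,sold=1 ship[1->2]=1 ship[0->1]=1 prod=3 -> [30 1 1]
Step 12: demand=3,sold=1 ship[1->2]=1 ship[0->1]=1 prod=3 -> [32 1 1]
First stockout at step 5

5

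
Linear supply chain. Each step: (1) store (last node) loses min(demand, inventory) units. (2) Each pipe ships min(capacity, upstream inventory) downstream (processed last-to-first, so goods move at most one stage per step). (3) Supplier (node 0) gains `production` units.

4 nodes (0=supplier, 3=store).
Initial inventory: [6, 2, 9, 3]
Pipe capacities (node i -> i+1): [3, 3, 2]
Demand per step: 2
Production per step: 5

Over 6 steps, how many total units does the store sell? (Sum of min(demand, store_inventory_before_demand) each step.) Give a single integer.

Answer: 12

Derivation:
Step 1: sold=2 (running total=2) -> [8 3 9 3]
Step 2: sold=2 (running total=4) -> [10 3 10 3]
Step 3: sold=2 (running total=6) -> [12 3 11 3]
Step 4: sold=2 (running total=8) -> [14 3 12 3]
Step 5: sold=2 (running total=10) -> [16 3 13 3]
Step 6: sold=2 (running total=12) -> [18 3 14 3]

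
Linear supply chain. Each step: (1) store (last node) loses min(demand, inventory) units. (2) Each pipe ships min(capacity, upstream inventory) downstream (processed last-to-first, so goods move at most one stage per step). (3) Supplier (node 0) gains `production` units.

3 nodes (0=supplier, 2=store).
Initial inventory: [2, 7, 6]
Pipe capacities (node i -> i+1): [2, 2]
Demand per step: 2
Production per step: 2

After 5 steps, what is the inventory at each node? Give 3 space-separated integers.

Step 1: demand=2,sold=2 ship[1->2]=2 ship[0->1]=2 prod=2 -> inv=[2 7 6]
Step 2: demand=2,sold=2 ship[1->2]=2 ship[0->1]=2 prod=2 -> inv=[2 7 6]
Step 3: demand=2,sold=2 ship[1->2]=2 ship[0->1]=2 prod=2 -> inv=[2 7 6]
Step 4: demand=2,sold=2 ship[1->2]=2 ship[0->1]=2 prod=2 -> inv=[2 7 6]
Step 5: demand=2,sold=2 ship[1->2]=2 ship[0->1]=2 prod=2 -> inv=[2 7 6]

2 7 6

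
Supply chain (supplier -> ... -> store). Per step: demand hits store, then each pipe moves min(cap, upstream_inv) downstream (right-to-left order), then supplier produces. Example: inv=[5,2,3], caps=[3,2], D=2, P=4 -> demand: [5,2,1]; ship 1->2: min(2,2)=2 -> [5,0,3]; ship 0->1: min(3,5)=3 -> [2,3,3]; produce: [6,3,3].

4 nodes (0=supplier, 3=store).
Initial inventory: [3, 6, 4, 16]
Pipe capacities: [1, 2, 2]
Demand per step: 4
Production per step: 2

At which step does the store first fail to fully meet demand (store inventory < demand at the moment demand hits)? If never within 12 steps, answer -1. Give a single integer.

Step 1: demand=4,sold=4 ship[2->3]=2 ship[1->2]=2 ship[0->1]=1 prod=2 -> [4 5 4 14]
Step 2: demand=4,sold=4 ship[2->3]=2 ship[1->2]=2 ship[0->1]=1 prod=2 -> [5 4 4 12]
Step 3: demand=4,sold=4 ship[2->3]=2 ship[1->2]=2 ship[0->1]=1 prod=2 -> [6 3 4 10]
Step 4: demand=4,sold=4 ship[2->3]=2 ship[1->2]=2 ship[0->1]=1 prod=2 -> [7 2 4 8]
Step 5: demand=4,sold=4 ship[2->3]=2 ship[1->2]=2 ship[0->1]=1 prod=2 -> [8 1 4 6]
Step 6: demand=4,sold=4 ship[2->3]=2 ship[1->2]=1 ship[0->1]=1 prod=2 -> [9 1 3 4]
Step 7: demand=4,sold=4 ship[2->3]=2 ship[1->2]=1 ship[0->1]=1 prod=2 -> [10 1 2 2]
Step 8: demand=4,sold=2 ship[2->3]=2 ship[1->2]=1 ship[0->1]=1 prod=2 -> [11 1 1 2]
Step 9: demand=4,sold=2 ship[2->3]=1 ship[1->2]=1 ship[0->1]=1 prod=2 -> [12 1 1 1]
Step 10: demand=4,sold=1 ship[2->3]=1 ship[1->2]=1 ship[0->1]=1 prod=2 -> [13 1 1 1]
Step 11: demand=4,sold=1 ship[2->3]=1 ship[1->2]=1 ship[0->1]=1 prod=2 -> [14 1 1 1]
Step 12: demand=4,sold=1 ship[2->3]=1 ship[1->2]=1 ship[0->1]=1 prod=2 -> [15 1 1 1]
First stockout at step 8

8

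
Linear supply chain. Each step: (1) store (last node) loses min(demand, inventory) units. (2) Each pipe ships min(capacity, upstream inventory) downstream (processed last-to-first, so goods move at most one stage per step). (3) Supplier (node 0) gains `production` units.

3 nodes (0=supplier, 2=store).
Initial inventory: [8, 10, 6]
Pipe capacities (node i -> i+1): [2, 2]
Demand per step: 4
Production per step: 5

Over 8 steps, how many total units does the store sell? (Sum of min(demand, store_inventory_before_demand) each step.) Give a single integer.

Step 1: sold=4 (running total=4) -> [11 10 4]
Step 2: sold=4 (running total=8) -> [14 10 2]
Step 3: sold=2 (running total=10) -> [17 10 2]
Step 4: sold=2 (running total=12) -> [20 10 2]
Step 5: sold=2 (running total=14) -> [23 10 2]
Step 6: sold=2 (running total=16) -> [26 10 2]
Step 7: sold=2 (running total=18) -> [29 10 2]
Step 8: sold=2 (running total=20) -> [32 10 2]

Answer: 20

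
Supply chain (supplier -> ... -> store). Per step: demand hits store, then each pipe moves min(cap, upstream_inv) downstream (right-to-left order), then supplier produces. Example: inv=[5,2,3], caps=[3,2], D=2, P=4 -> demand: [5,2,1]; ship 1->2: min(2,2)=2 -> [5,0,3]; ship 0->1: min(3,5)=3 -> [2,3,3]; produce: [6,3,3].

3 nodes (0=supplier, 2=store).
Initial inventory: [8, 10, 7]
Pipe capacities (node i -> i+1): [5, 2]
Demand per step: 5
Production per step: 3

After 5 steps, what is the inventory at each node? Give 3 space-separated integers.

Step 1: demand=5,sold=5 ship[1->2]=2 ship[0->1]=5 prod=3 -> inv=[6 13 4]
Step 2: demand=5,sold=4 ship[1->2]=2 ship[0->1]=5 prod=3 -> inv=[4 16 2]
Step 3: demand=5,sold=2 ship[1->2]=2 ship[0->1]=4 prod=3 -> inv=[3 18 2]
Step 4: demand=5,sold=2 ship[1->2]=2 ship[0->1]=3 prod=3 -> inv=[3 19 2]
Step 5: demand=5,sold=2 ship[1->2]=2 ship[0->1]=3 prod=3 -> inv=[3 20 2]

3 20 2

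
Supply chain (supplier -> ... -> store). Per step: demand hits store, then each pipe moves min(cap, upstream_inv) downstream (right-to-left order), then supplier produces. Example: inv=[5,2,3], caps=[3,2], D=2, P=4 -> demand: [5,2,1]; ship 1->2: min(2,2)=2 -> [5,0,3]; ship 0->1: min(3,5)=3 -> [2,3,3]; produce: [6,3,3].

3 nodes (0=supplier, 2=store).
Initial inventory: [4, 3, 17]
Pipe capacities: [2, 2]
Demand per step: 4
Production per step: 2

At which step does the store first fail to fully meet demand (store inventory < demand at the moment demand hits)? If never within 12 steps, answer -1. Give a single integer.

Step 1: demand=4,sold=4 ship[1->2]=2 ship[0->1]=2 prod=2 -> [4 3 15]
Step 2: demand=4,sold=4 ship[1->2]=2 ship[0->1]=2 prod=2 -> [4 3 13]
Step 3: demand=4,sold=4 ship[1->2]=2 ship[0->1]=2 prod=2 -> [4 3 11]
Step 4: demand=4,sold=4 ship[1->2]=2 ship[0->1]=2 prod=2 -> [4 3 9]
Step 5: demand=4,sold=4 ship[1->2]=2 ship[0->1]=2 prod=2 -> [4 3 7]
Step 6: demand=4,sold=4 ship[1->2]=2 ship[0->1]=2 prod=2 -> [4 3 5]
Step 7: demand=4,sold=4 ship[1->2]=2 ship[0->1]=2 prod=2 -> [4 3 3]
Step 8: demand=4,sold=3 ship[1->2]=2 ship[0->1]=2 prod=2 -> [4 3 2]
Step 9: demand=4,sold=2 ship[1->2]=2 ship[0->1]=2 prod=2 -> [4 3 2]
Step 10: demand=4,sold=2 ship[1->2]=2 ship[0->1]=2 prod=2 -> [4 3 2]
Step 11: demand=4,sold=2 ship[1->2]=2 ship[0->1]=2 prod=2 -> [4 3 2]
Step 12: demand=4,sold=2 ship[1->2]=2 ship[0->1]=2 prod=2 -> [4 3 2]
First stockout at step 8

8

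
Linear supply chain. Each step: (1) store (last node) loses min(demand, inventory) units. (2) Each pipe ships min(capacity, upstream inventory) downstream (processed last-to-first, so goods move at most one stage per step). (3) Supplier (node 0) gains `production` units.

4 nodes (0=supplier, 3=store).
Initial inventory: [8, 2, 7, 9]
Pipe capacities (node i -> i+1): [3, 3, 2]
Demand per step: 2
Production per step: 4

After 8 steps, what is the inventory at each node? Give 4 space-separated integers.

Step 1: demand=2,sold=2 ship[2->3]=2 ship[1->2]=2 ship[0->1]=3 prod=4 -> inv=[9 3 7 9]
Step 2: demand=2,sold=2 ship[2->3]=2 ship[1->2]=3 ship[0->1]=3 prod=4 -> inv=[10 3 8 9]
Step 3: demand=2,sold=2 ship[2->3]=2 ship[1->2]=3 ship[0->1]=3 prod=4 -> inv=[11 3 9 9]
Step 4: demand=2,sold=2 ship[2->3]=2 ship[1->2]=3 ship[0->1]=3 prod=4 -> inv=[12 3 10 9]
Step 5: demand=2,sold=2 ship[2->3]=2 ship[1->2]=3 ship[0->1]=3 prod=4 -> inv=[13 3 11 9]
Step 6: demand=2,sold=2 ship[2->3]=2 ship[1->2]=3 ship[0->1]=3 prod=4 -> inv=[14 3 12 9]
Step 7: demand=2,sold=2 ship[2->3]=2 ship[1->2]=3 ship[0->1]=3 prod=4 -> inv=[15 3 13 9]
Step 8: demand=2,sold=2 ship[2->3]=2 ship[1->2]=3 ship[0->1]=3 prod=4 -> inv=[16 3 14 9]

16 3 14 9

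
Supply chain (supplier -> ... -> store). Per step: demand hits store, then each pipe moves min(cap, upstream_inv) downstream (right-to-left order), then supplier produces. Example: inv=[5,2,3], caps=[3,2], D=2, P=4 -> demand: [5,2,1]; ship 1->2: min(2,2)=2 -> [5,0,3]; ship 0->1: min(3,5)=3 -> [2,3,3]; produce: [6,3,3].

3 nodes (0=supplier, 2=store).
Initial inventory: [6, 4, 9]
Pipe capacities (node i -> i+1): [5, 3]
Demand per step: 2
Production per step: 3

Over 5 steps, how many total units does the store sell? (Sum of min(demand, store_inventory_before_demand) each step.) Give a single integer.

Answer: 10

Derivation:
Step 1: sold=2 (running total=2) -> [4 6 10]
Step 2: sold=2 (running total=4) -> [3 7 11]
Step 3: sold=2 (running total=6) -> [3 7 12]
Step 4: sold=2 (running total=8) -> [3 7 13]
Step 5: sold=2 (running total=10) -> [3 7 14]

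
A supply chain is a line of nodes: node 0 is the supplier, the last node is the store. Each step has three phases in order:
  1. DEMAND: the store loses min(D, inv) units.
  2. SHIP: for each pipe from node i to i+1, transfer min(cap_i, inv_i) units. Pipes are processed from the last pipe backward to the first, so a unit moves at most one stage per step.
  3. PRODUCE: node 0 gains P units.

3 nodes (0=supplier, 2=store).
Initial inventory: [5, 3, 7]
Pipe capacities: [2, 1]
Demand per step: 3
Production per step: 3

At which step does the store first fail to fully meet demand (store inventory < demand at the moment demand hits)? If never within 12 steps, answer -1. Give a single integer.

Step 1: demand=3,sold=3 ship[1->2]=1 ship[0->1]=2 prod=3 -> [6 4 5]
Step 2: demand=3,sold=3 ship[1->2]=1 ship[0->1]=2 prod=3 -> [7 5 3]
Step 3: demand=3,sold=3 ship[1->2]=1 ship[0->1]=2 prod=3 -> [8 6 1]
Step 4: demand=3,sold=1 ship[1->2]=1 ship[0->1]=2 prod=3 -> [9 7 1]
Step 5: demand=3,sold=1 ship[1->2]=1 ship[0->1]=2 prod=3 -> [10 8 1]
Step 6: demand=3,sold=1 ship[1->2]=1 ship[0->1]=2 prod=3 -> [11 9 1]
Step 7: demand=3,sold=1 ship[1->2]=1 ship[0->1]=2 prod=3 -> [12 10 1]
Step 8: demand=3,sold=1 ship[1->2]=1 ship[0->1]=2 prod=3 -> [13 11 1]
Step 9: demand=3,sold=1 ship[1->2]=1 ship[0->1]=2 prod=3 -> [14 12 1]
Step 10: demand=3,sold=1 ship[1->2]=1 ship[0->1]=2 prod=3 -> [15 13 1]
Step 11: demand=3,sold=1 ship[1->2]=1 ship[0->1]=2 prod=3 -> [16 14 1]
Step 12: demand=3,sold=1 ship[1->2]=1 ship[0->1]=2 prod=3 -> [17 15 1]
First stockout at step 4

4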